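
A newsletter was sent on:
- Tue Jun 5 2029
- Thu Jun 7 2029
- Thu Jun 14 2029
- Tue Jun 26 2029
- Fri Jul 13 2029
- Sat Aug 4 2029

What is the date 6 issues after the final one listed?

Gaps: 2, 7, 12, 17, 22 days — each gap is 5 larger than the previous one.
Next gap: 27 days. Sat Aug 4 2029 + 27 days = Fri Aug 31 2029.
Next gap: 32 days. Fri Aug 31 2029 + 32 days = Tue Oct 2 2029.
Next gap: 37 days. Tue Oct 2 2029 + 37 days = Thu Nov 8 2029.
Next gap: 42 days. Thu Nov 8 2029 + 42 days = Thu Dec 20 2029.
Next gap: 47 days. Thu Dec 20 2029 + 47 days = Tue Feb 5 2030.
Next gap: 52 days. Tue Feb 5 2030 + 52 days = Fri Mar 29 2030.

Fri Mar 29 2030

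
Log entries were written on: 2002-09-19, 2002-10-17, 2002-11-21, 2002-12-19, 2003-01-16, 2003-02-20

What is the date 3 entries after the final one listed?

These are Thursdays at 28- or 35-day spacing (28, 35, 28, 28, 35).
The pattern: 3rd Thursday of the month.
March 2003 — 3rd Thursday is 2003-03-20.
April 2003 — 3rd Thursday is 2003-04-17.
May 2003 — 3rd Thursday is 2003-05-15.

2003-05-15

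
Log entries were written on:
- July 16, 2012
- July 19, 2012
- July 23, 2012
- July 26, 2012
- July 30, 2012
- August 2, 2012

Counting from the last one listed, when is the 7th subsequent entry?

Every event lands on a Monday or Thursday (gaps cycle 3, 4, 3, 4, 3).
So the schedule is: every Monday and Thursday.
The following Monday is August 6, 2012.
Next Thursday: August 9, 2012.
The following Monday is August 13, 2012.
The following Thursday is August 16, 2012.
The following Monday is August 20, 2012.
Next Thursday: August 23, 2012.
The following Monday is August 27, 2012.

August 27, 2012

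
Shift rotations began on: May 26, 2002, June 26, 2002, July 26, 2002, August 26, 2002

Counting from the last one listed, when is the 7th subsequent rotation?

March 26, 2003

The day-of-month is always 26 (31, 30, 31 days between events).
So this recurs on the 26th of each month.
Next: September 2002 → September 26, 2002.
Next: October 2002 → October 26, 2002.
November 2002: November 26, 2002.
December 2002: December 26, 2002.
Next: January 2003 → January 26, 2003.
February 2003: February 26, 2003.
March 2003: March 26, 2003.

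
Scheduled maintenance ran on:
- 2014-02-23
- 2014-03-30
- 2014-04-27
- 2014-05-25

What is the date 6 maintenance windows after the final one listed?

These are Sundays with 35, 28, 28-day gaps.
Each is the final Sunday of its month — 2014-03-30 is past the 28th, so '4th Sunday' doesn't fit.
June 2014 ends with Sunday 2014-06-29.
July 2014 ends with Sunday 2014-07-27.
August 2014 ends with Sunday 2014-08-31.
September 2014 ends with Sunday 2014-09-28.
Last Sunday of October 2014: 2014-10-26.
Last Sunday of November 2014: 2014-11-30.

2014-11-30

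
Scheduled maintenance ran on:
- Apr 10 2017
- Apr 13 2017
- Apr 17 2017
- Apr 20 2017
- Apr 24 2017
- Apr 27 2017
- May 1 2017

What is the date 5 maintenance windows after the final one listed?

May 18 2017

Gaps: 3, 4, 3, 4, 3, 4 days — not constant, but cyclic with period 2.
The events fall on every Monday and Thursday.
The following Thursday is May 4 2017.
The following Monday is May 8 2017.
The following Thursday is May 11 2017.
Next Monday: May 15 2017.
The following Thursday is May 18 2017.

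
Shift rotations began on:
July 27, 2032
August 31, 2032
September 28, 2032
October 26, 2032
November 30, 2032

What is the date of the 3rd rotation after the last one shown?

These are Tuesdays with 35, 28, 28, 35-day gaps.
Each is the final Tuesday of its month — August 31, 2032 is past the 28th, so '4th Tuesday' doesn't fit.
December 2032 ends with Tuesday December 28, 2032.
Last Tuesday of January 2033: January 25, 2033.
Last Tuesday of February 2033: February 22, 2033.

February 22, 2033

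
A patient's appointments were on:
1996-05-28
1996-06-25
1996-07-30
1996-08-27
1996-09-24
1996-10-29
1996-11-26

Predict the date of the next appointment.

1996-12-31

All Tuesdays; the gaps (28, 35, 28, 28, 35, 28) vary with month length.
This is the last Tuesday of each month.
Last Tuesday of December 1996: 1996-12-31.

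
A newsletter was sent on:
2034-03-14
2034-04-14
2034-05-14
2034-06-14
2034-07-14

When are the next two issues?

Each date is the 14th; the gaps (31, 30, 31, 30) track the month lengths.
The rule is the 14th of each month.
August 2034: 2034-08-14.
Next: September 2034 → 2034-09-14.

2034-08-14, 2034-09-14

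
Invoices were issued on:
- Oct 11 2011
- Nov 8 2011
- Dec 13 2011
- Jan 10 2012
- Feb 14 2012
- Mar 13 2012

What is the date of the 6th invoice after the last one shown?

These are Tuesdays at 28- or 35-day spacing (28, 35, 28, 35, 28).
The pattern: 2nd Tuesday of the month.
April 2012 — 2nd Tuesday is Apr 10 2012.
May 2012 — 2nd Tuesday is May 8 2012.
2nd Tuesday of June 2012: Jun 12 2012.
July 2012 — 2nd Tuesday is Jul 10 2012.
2nd Tuesday of August 2012: Aug 14 2012.
September 2012 — 2nd Tuesday is Sep 11 2012.

Sep 11 2012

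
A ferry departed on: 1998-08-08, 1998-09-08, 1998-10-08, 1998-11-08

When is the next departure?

Gaps: 31, 30, 31 days — not constant. Every event is on the 8th of the month.
Pattern: the 8th of each month.
December 1998: 1998-12-08.

1998-12-08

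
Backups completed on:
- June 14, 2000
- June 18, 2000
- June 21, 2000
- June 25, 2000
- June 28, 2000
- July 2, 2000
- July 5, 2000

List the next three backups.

July 9, 2000; July 12, 2000; July 16, 2000

The gap pattern 4, 3, 4, 3, 4, 3 repeats every 2 events.
These are the Wednesdays and Sundays of each week.
The following Sunday is July 9, 2000.
The following Wednesday is July 12, 2000.
The following Sunday is July 16, 2000.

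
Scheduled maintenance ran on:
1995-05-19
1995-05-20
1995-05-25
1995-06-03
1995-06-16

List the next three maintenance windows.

1995-07-03, 1995-07-24, 1995-08-18

The spacing grows by 4 each time: 1, 5, 9, 13 days.
Next gap: 17 days. 1995-06-16 + 17 days = 1995-07-03.
Next gap: 21 days. 1995-07-03 + 21 days = 1995-07-24.
Next gap: 25 days. 1995-07-24 + 25 days = 1995-08-18.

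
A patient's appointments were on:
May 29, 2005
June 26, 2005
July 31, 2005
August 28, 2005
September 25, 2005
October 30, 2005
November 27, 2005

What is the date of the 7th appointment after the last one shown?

All Sundays; the gaps (28, 35, 28, 28, 35, 28) vary with month length.
This is the last Sunday of each month.
December 2005 ends with Sunday December 25, 2005.
January 2006 ends with Sunday January 29, 2006.
Last Sunday of February 2006: February 26, 2006.
Last Sunday of March 2006: March 26, 2006.
April 2006 ends with Sunday April 30, 2006.
May 2006 ends with Sunday May 28, 2006.
Last Sunday of June 2006: June 25, 2006.

June 25, 2006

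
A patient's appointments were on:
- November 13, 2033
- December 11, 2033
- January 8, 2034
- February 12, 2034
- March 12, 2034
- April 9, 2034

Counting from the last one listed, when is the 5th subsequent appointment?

Gaps: 28, 28, 35, 28, 28 days — a mix of 28 and 35. Every date is a Sunday.
Each is the 2nd Sunday of its month.
2nd Sunday of May 2034: May 14, 2034.
June 2034 — 2nd Sunday is June 11, 2034.
2nd Sunday of July 2034: July 9, 2034.
August 2034 — 2nd Sunday is August 13, 2034.
September 2034 — 2nd Sunday is September 10, 2034.

September 10, 2034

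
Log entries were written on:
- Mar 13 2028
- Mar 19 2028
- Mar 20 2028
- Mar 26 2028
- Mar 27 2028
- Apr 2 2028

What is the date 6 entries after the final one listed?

Apr 23 2028

Every event lands on a Monday or Sunday (gaps cycle 6, 1, 6, 1, 6).
So the schedule is: every Monday and Sunday.
The following Monday is Apr 3 2028.
Next Sunday: Apr 9 2028.
The following Monday is Apr 10 2028.
Next Sunday: Apr 16 2028.
The following Monday is Apr 17 2028.
Next Sunday: Apr 23 2028.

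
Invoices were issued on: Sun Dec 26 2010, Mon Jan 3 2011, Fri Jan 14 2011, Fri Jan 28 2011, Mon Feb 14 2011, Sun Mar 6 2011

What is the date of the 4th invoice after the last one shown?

Fri Jun 24 2011

Intervals are 8, 11, 14, 17, 20 days — an arithmetic progression with common difference 3.
Next gap: 23 days. Sun Mar 6 2011 + 23 days = Tue Mar 29 2011.
Next gap: 26 days. Tue Mar 29 2011 + 26 days = Sun Apr 24 2011.
Next gap: 29 days. Sun Apr 24 2011 + 29 days = Mon May 23 2011.
Next gap: 32 days. Mon May 23 2011 + 32 days = Fri Jun 24 2011.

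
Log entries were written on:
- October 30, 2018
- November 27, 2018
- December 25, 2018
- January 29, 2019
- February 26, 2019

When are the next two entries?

March 26, 2019; April 30, 2019

All Tuesdays; the gaps (28, 28, 35, 28) vary with month length.
This is the last Tuesday of each month.
March 2019 ends with Tuesday March 26, 2019.
April 2019 ends with Tuesday April 30, 2019.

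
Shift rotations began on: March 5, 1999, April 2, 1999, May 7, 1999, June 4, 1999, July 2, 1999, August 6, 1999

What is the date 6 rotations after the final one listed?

All dates are Fridays, 28, 35, 28, 28, 35 days apart.
Specifically, the 1st Friday of each month.
1st Friday of September 1999: September 3, 1999.
October 1999 — 1st Friday is October 1, 1999.
1st Friday of November 1999: November 5, 1999.
1st Friday of December 1999: December 3, 1999.
January 2000 — 1st Friday is January 7, 2000.
February 2000 — 1st Friday is February 4, 2000.

February 4, 2000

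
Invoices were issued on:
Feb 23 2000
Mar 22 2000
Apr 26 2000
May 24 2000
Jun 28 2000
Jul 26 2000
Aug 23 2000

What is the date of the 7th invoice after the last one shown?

All dates are Wednesdays, 28, 35, 28, 35, 28, 28 days apart.
Specifically, the 4th Wednesday of each month.
4th Wednesday of September 2000: Sep 27 2000.
October 2000 — 4th Wednesday is Oct 25 2000.
November 2000 — 4th Wednesday is Nov 22 2000.
December 2000 — 4th Wednesday is Dec 27 2000.
January 2001 — 4th Wednesday is Jan 24 2001.
February 2001 — 4th Wednesday is Feb 28 2001.
March 2001 — 4th Wednesday is Mar 28 2001.

Mar 28 2001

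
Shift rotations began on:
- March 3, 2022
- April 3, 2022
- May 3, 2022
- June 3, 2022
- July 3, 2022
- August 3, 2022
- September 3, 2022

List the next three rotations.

October 3, 2022; November 3, 2022; December 3, 2022

Each date is the 3rd; the gaps (31, 30, 31, 30, 31, 31) track the month lengths.
The rule is the 3rd of each month.
October 2022: October 3, 2022.
November 2022: November 3, 2022.
Next: December 2022 → December 3, 2022.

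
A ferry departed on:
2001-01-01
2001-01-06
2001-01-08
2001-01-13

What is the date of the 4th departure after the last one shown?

Gaps: 5, 2, 5 days — not constant, but cyclic with period 2.
The events fall on every Monday and Saturday.
Next Monday: 2001-01-15.
The following Saturday is 2001-01-20.
Next Monday: 2001-01-22.
The following Saturday is 2001-01-27.

2001-01-27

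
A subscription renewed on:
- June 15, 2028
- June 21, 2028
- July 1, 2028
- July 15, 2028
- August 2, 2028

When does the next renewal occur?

August 24, 2028

The spacing grows by 4 each time: 6, 10, 14, 18 days.
Next gap: 22 days. August 2, 2028 + 22 days = August 24, 2028.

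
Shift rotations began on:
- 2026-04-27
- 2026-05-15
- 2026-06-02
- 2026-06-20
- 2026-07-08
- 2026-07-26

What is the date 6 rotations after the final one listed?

2026-11-11

The spacing is 18, 18, 18, 18, 18 days — always 18 days.
2026-07-26 + 18 days = 2026-08-13.
2026-08-13 + 18 days = 2026-08-31.
2026-08-31 + 18 days = 2026-09-18.
2026-09-18 + 18 days = 2026-10-06.
2026-10-06 + 18 days = 2026-10-24.
2026-10-24 + 18 days = 2026-11-11.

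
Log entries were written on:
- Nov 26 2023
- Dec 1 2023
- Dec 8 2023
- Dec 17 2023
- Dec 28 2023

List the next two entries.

Jan 10 2024, Jan 25 2024

Intervals are 5, 7, 9, 11 days — an arithmetic progression with common difference 2.
Next gap: 13 days. Dec 28 2023 + 13 days = Jan 10 2024.
Next gap: 15 days. Jan 10 2024 + 15 days = Jan 25 2024.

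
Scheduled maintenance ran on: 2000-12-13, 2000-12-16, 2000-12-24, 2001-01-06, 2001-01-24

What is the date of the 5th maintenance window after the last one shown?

The spacing grows by 5 each time: 3, 8, 13, 18 days.
Next gap: 23 days. 2001-01-24 + 23 days = 2001-02-16.
Next gap: 28 days. 2001-02-16 + 28 days = 2001-03-16.
Next gap: 33 days. 2001-03-16 + 33 days = 2001-04-18.
Next gap: 38 days. 2001-04-18 + 38 days = 2001-05-26.
Next gap: 43 days. 2001-05-26 + 43 days = 2001-07-08.

2001-07-08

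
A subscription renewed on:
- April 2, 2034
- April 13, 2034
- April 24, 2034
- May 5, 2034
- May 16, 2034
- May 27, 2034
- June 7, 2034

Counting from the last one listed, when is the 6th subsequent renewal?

August 12, 2034

The spacing is 11, 11, 11, 11, 11, 11 days — always 11 days.
June 7, 2034 + 11 days = June 18, 2034.
June 18, 2034 + 11 days = June 29, 2034.
June 29, 2034 + 11 days = July 10, 2034.
July 10, 2034 + 11 days = July 21, 2034.
July 21, 2034 + 11 days = August 1, 2034.
August 1, 2034 + 11 days = August 12, 2034.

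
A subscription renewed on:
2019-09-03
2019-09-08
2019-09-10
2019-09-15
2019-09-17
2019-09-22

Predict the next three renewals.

Every event lands on a Tuesday or Sunday (gaps cycle 5, 2, 5, 2, 5).
So the schedule is: every Tuesday and Sunday.
The following Tuesday is 2019-09-24.
Next Sunday: 2019-09-29.
Next Tuesday: 2019-10-01.

2019-09-24, 2019-09-29, 2019-10-01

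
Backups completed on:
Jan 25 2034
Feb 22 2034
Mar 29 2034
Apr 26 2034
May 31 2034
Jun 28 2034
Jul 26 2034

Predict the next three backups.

Aug 30 2034, Sep 27 2034, Oct 25 2034

All Wednesdays; the gaps (28, 35, 28, 35, 28, 28) vary with month length.
This is the last Wednesday of each month.
Last Wednesday of August 2034: Aug 30 2034.
Last Wednesday of September 2034: Sep 27 2034.
October 2034 ends with Wednesday Oct 25 2034.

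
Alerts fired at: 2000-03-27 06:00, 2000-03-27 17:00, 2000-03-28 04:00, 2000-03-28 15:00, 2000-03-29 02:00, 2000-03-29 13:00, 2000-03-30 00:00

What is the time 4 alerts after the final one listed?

2000-03-31 20:00

Spacing: 11, 11, 11, 11, 11, 11 h — constant 11 h.
2000-03-30 00:00 + 11 h = 2000-03-30 11:00.
2000-03-30 11:00 + 11 h = 2000-03-30 22:00.
2000-03-30 22:00 + 11 h = 2000-03-31 09:00.
2000-03-31 09:00 + 11 h = 2000-03-31 20:00.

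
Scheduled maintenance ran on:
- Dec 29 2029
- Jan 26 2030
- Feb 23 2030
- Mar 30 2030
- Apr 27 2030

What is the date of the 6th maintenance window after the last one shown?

Oct 26 2030

Every date is a Saturday; gaps 28, 28, 35, 28 days.
Each is the last Saturday of its month (at least one falls on the 29th or later, ruling out '4th Saturday').
Last Saturday of May 2030: May 25 2030.
Last Saturday of June 2030: Jun 29 2030.
Last Saturday of July 2030: Jul 27 2030.
August 2030 ends with Saturday Aug 31 2030.
Last Saturday of September 2030: Sep 28 2030.
Last Saturday of October 2030: Oct 26 2030.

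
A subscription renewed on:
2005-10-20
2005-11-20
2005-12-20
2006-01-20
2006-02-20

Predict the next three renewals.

Gaps: 31, 30, 31, 31 days — not constant. Every event is on the 20th of the month.
Pattern: the 20th of each month.
Next: March 2006 → 2006-03-20.
Next: April 2006 → 2006-04-20.
Next: May 2006 → 2006-05-20.

2006-03-20, 2006-04-20, 2006-05-20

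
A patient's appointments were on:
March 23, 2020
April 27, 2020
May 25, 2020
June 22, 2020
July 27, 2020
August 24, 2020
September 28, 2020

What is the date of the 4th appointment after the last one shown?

January 25, 2021

Gaps: 35, 28, 28, 35, 28, 35 days — a mix of 28 and 35. Every date is a Monday.
Each is the 4th Monday of its month.
October 2020 — 4th Monday is October 26, 2020.
November 2020 — 4th Monday is November 23, 2020.
December 2020 — 4th Monday is December 28, 2020.
January 2021 — 4th Monday is January 25, 2021.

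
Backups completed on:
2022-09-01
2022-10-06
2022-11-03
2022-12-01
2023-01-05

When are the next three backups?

2023-02-02, 2023-03-02, 2023-04-06

Gaps: 35, 28, 28, 35 days — a mix of 28 and 35. Every date is a Thursday.
Each is the 1st Thursday of its month.
February 2023 — 1st Thursday is 2023-02-02.
1st Thursday of March 2023: 2023-03-02.
April 2023 — 1st Thursday is 2023-04-06.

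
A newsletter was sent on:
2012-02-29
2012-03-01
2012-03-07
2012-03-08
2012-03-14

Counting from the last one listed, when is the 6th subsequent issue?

2012-04-04

Every event lands on a Wednesday or Thursday (gaps cycle 1, 6, 1, 6).
So the schedule is: every Wednesday and Thursday.
Next Thursday: 2012-03-15.
The following Wednesday is 2012-03-21.
Next Thursday: 2012-03-22.
Next Wednesday: 2012-03-28.
The following Thursday is 2012-03-29.
The following Wednesday is 2012-04-04.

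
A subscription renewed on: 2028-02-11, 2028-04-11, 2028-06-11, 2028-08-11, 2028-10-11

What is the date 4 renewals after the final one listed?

Gaps: 60, 61, 61, 61 days — not constant. Every event is on the 11th of the month.
Pattern: the 11th of every 2 months.
December 2028: 2028-12-11.
February 2029: 2029-02-11.
April 2029: 2029-04-11.
June 2029: 2029-06-11.

2029-06-11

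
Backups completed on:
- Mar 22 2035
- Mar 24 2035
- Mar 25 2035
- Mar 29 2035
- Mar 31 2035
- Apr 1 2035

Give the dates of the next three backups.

The gap pattern 2, 1, 4, 2, 1 repeats every 3 events.
These are the Thursdays, Saturdays and Sundays of each week.
The following Thursday is Apr 5 2035.
Next Saturday: Apr 7 2035.
Next Sunday: Apr 8 2035.

Apr 5 2035, Apr 7 2035, Apr 8 2035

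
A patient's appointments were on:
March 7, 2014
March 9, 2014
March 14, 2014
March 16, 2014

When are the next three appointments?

Every event lands on a Friday or Sunday (gaps cycle 2, 5, 2).
So the schedule is: every Friday and Sunday.
Next Friday: March 21, 2014.
The following Sunday is March 23, 2014.
Next Friday: March 28, 2014.

March 21, 2014; March 23, 2014; March 28, 2014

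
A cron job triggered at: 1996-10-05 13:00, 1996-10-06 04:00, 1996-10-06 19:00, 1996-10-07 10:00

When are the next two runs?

1996-10-08 01:00, 1996-10-08 16:00

Spacing: 15, 15, 15 h — constant 15 h.
1996-10-07 10:00 + 15 h = 1996-10-08 01:00.
1996-10-08 01:00 + 15 h = 1996-10-08 16:00.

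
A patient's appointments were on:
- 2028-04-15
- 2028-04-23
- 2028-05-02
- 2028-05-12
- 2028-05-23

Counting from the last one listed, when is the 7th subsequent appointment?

2028-09-05

Intervals are 8, 9, 10, 11 days — an arithmetic progression with common difference 1.
Next gap: 12 days. 2028-05-23 + 12 days = 2028-06-04.
Next gap: 13 days. 2028-06-04 + 13 days = 2028-06-17.
Next gap: 14 days. 2028-06-17 + 14 days = 2028-07-01.
Next gap: 15 days. 2028-07-01 + 15 days = 2028-07-16.
Next gap: 16 days. 2028-07-16 + 16 days = 2028-08-01.
Next gap: 17 days. 2028-08-01 + 17 days = 2028-08-18.
Next gap: 18 days. 2028-08-18 + 18 days = 2028-09-05.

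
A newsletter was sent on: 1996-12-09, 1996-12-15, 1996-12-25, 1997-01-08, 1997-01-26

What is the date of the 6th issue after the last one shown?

The spacing grows by 4 each time: 6, 10, 14, 18 days.
Next gap: 22 days. 1997-01-26 + 22 days = 1997-02-17.
Next gap: 26 days. 1997-02-17 + 26 days = 1997-03-15.
Next gap: 30 days. 1997-03-15 + 30 days = 1997-04-14.
Next gap: 34 days. 1997-04-14 + 34 days = 1997-05-18.
Next gap: 38 days. 1997-05-18 + 38 days = 1997-06-25.
Next gap: 42 days. 1997-06-25 + 42 days = 1997-08-06.

1997-08-06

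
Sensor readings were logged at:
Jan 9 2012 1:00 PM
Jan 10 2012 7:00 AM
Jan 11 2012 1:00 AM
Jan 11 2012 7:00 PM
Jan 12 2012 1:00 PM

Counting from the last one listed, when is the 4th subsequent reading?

Jan 15 2012 1:00 PM

Gaps: 18, 18, 18, 18 hours — each event is 18 hours after the previous one.
Jan 12 2012 1:00 PM + 18 h = Jan 13 2012 7:00 AM.
Jan 13 2012 7:00 AM + 18 h = Jan 14 2012 1:00 AM.
Jan 14 2012 1:00 AM + 18 h = Jan 14 2012 7:00 PM.
Jan 14 2012 7:00 PM + 18 h = Jan 15 2012 1:00 PM.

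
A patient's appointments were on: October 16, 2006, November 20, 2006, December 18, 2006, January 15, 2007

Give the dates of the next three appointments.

February 19, 2007; March 19, 2007; April 16, 2007

All dates are Mondays, 35, 28, 28 days apart.
Specifically, the 3rd Monday of each month.
3rd Monday of February 2007: February 19, 2007.
March 2007 — 3rd Monday is March 19, 2007.
3rd Monday of April 2007: April 16, 2007.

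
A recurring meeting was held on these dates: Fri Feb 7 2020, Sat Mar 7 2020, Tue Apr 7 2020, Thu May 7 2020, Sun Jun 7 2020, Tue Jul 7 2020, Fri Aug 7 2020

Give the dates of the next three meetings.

The day-of-month is always 7 (29, 31, 30, 31, 30, 31 days between events).
So this recurs on the 7th of each month.
September 2020: Mon Sep 7 2020.
October 2020: Wed Oct 7 2020.
November 2020: Sat Nov 7 2020.

Mon Sep 7 2020, Wed Oct 7 2020, Sat Nov 7 2020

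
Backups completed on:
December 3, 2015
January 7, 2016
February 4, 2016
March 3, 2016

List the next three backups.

April 7, 2016; May 5, 2016; June 2, 2016

Gaps: 35, 28, 28 days — a mix of 28 and 35. Every date is a Thursday.
Each is the 1st Thursday of its month.
April 2016 — 1st Thursday is April 7, 2016.
May 2016 — 1st Thursday is May 5, 2016.
June 2016 — 1st Thursday is June 2, 2016.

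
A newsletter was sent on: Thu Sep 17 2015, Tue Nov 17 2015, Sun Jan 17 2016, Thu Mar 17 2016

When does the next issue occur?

Tue May 17 2016

Gaps: 61, 61, 60 days — not constant. Every event is on the 17th of the month.
Pattern: the 17th of every 2 months.
May 2016: Tue May 17 2016.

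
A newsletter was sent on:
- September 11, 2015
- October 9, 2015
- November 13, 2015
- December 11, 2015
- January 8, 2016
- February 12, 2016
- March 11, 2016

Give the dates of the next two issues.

All dates are Fridays, 28, 35, 28, 28, 35, 28 days apart.
Specifically, the 2nd Friday of each month.
April 2016 — 2nd Friday is April 8, 2016.
May 2016 — 2nd Friday is May 13, 2016.

April 8, 2016; May 13, 2016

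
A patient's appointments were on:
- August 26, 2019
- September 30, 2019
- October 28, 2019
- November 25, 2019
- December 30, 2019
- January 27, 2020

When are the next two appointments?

February 24, 2020; March 30, 2020

All Mondays; the gaps (35, 28, 28, 35, 28) vary with month length.
This is the last Monday of each month.
Last Monday of February 2020: February 24, 2020.
March 2020 ends with Monday March 30, 2020.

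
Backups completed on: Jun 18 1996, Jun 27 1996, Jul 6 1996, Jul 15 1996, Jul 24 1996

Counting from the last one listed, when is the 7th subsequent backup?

The spacing is 9, 9, 9, 9 days — always 9 days.
Jul 24 1996 + 9 days = Aug 2 1996.
Aug 2 1996 + 9 days = Aug 11 1996.
Aug 11 1996 + 9 days = Aug 20 1996.
Aug 20 1996 + 9 days = Aug 29 1996.
Aug 29 1996 + 9 days = Sep 7 1996.
Sep 7 1996 + 9 days = Sep 16 1996.
Sep 16 1996 + 9 days = Sep 25 1996.

Sep 25 1996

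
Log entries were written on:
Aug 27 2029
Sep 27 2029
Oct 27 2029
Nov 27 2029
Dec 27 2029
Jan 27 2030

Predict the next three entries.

Feb 27 2030, Mar 27 2030, Apr 27 2030

Each date is the 27th; the gaps (31, 30, 31, 30, 31) track the month lengths.
The rule is the 27th of each month.
Next: February 2030 → Feb 27 2030.
Next: March 2030 → Mar 27 2030.
April 2030: Apr 27 2030.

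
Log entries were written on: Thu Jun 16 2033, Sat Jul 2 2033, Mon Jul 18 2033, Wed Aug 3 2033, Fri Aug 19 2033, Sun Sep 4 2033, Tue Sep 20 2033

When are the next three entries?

The spacing is 16, 16, 16, 16, 16, 16 days — always 16 days.
Tue Sep 20 2033 + 16 days = Thu Oct 6 2033.
Thu Oct 6 2033 + 16 days = Sat Oct 22 2033.
Sat Oct 22 2033 + 16 days = Mon Nov 7 2033.

Thu Oct 6 2033, Sat Oct 22 2033, Mon Nov 7 2033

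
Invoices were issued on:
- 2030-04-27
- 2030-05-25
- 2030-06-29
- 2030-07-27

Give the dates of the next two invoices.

2030-08-31, 2030-09-28

These are Saturdays with 28, 35, 28-day gaps.
Each is the final Saturday of its month — 2030-06-29 is past the 28th, so '4th Saturday' doesn't fit.
August 2030 ends with Saturday 2030-08-31.
September 2030 ends with Saturday 2030-09-28.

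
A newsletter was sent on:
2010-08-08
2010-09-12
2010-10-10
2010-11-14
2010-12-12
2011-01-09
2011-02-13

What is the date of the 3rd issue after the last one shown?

2011-05-08

Gaps: 35, 28, 35, 28, 28, 35 days — a mix of 28 and 35. Every date is a Sunday.
Each is the 2nd Sunday of its month.
March 2011 — 2nd Sunday is 2011-03-13.
April 2011 — 2nd Sunday is 2011-04-10.
2nd Sunday of May 2011: 2011-05-08.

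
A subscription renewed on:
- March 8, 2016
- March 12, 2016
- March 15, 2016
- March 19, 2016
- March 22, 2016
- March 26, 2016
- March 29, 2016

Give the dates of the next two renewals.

Every event lands on a Tuesday or Saturday (gaps cycle 4, 3, 4, 3, 4, 3).
So the schedule is: every Tuesday and Saturday.
The following Saturday is April 2, 2016.
The following Tuesday is April 5, 2016.

April 2, 2016; April 5, 2016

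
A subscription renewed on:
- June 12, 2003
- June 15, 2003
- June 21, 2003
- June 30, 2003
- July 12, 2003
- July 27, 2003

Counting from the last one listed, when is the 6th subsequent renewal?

Gaps: 3, 6, 9, 12, 15 days — each gap is 3 larger than the previous one.
Next gap: 18 days. July 27, 2003 + 18 days = August 14, 2003.
Next gap: 21 days. August 14, 2003 + 21 days = September 4, 2003.
Next gap: 24 days. September 4, 2003 + 24 days = September 28, 2003.
Next gap: 27 days. September 28, 2003 + 27 days = October 25, 2003.
Next gap: 30 days. October 25, 2003 + 30 days = November 24, 2003.
Next gap: 33 days. November 24, 2003 + 33 days = December 27, 2003.

December 27, 2003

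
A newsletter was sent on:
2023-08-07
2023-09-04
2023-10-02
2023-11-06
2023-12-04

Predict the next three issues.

2024-01-01, 2024-02-05, 2024-03-04

All dates are Mondays, 28, 28, 35, 28 days apart.
Specifically, the 1st Monday of each month.
1st Monday of January 2024: 2024-01-01.
1st Monday of February 2024: 2024-02-05.
March 2024 — 1st Monday is 2024-03-04.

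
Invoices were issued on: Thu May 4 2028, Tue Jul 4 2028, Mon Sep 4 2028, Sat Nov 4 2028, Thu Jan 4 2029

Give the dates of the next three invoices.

Sun Mar 4 2029, Fri May 4 2029, Wed Jul 4 2029

Each date is the 4th; the gaps (61, 62, 61, 61) track the month lengths.
The rule is the 4th of every 2 months.
March 2029: Sun Mar 4 2029.
May 2029: Fri May 4 2029.
July 2029: Wed Jul 4 2029.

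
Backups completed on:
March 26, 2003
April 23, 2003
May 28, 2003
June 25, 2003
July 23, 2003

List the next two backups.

August 27, 2003; September 24, 2003

Gaps: 28, 35, 28, 28 days — a mix of 28 and 35. Every date is a Wednesday.
Each is the 4th Wednesday of its month.
4th Wednesday of August 2003: August 27, 2003.
4th Wednesday of September 2003: September 24, 2003.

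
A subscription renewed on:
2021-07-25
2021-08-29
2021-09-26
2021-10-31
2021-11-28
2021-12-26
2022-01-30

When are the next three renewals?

Every date is a Sunday; gaps 35, 28, 35, 28, 28, 35 days.
Each is the last Sunday of its month (at least one falls on the 29th or later, ruling out '4th Sunday').
February 2022 ends with Sunday 2022-02-27.
Last Sunday of March 2022: 2022-03-27.
April 2022 ends with Sunday 2022-04-24.

2022-02-27, 2022-03-27, 2022-04-24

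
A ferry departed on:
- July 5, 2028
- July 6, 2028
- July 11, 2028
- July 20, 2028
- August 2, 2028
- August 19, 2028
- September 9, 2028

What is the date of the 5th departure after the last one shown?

February 21, 2029

Intervals are 1, 5, 9, 13, 17, 21 days — an arithmetic progression with common difference 4.
Next gap: 25 days. September 9, 2028 + 25 days = October 4, 2028.
Next gap: 29 days. October 4, 2028 + 29 days = November 2, 2028.
Next gap: 33 days. November 2, 2028 + 33 days = December 5, 2028.
Next gap: 37 days. December 5, 2028 + 37 days = January 11, 2029.
Next gap: 41 days. January 11, 2029 + 41 days = February 21, 2029.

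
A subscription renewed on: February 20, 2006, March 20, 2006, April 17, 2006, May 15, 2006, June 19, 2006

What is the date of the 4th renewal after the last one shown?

October 16, 2006

Gaps: 28, 28, 28, 35 days — a mix of 28 and 35. Every date is a Monday.
Each is the 3rd Monday of its month.
3rd Monday of July 2006: July 17, 2006.
3rd Monday of August 2006: August 21, 2006.
3rd Monday of September 2006: September 18, 2006.
3rd Monday of October 2006: October 16, 2006.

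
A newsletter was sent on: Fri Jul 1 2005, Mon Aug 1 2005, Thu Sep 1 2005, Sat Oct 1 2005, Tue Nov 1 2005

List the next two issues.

Thu Dec 1 2005, Sun Jan 1 2006

Gaps: 31, 31, 30, 31 days — not constant. Every event is on the 1st of the month.
Pattern: the 1st of each month.
December 2005: Thu Dec 1 2005.
Next: January 2006 → Sun Jan 1 2006.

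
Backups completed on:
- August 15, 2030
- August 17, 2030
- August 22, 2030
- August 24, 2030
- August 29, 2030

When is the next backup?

August 31, 2030

The gap pattern 2, 5, 2, 5 repeats every 2 events.
These are the Thursdays and Saturdays of each week.
Next Saturday: August 31, 2030.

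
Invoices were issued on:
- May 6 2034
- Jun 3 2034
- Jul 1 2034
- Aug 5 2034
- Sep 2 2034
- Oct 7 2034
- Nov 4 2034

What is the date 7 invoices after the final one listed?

These are Saturdays at 28- or 35-day spacing (28, 28, 35, 28, 35, 28).
The pattern: 1st Saturday of the month.
1st Saturday of December 2034: Dec 2 2034.
1st Saturday of January 2035: Jan 6 2035.
1st Saturday of February 2035: Feb 3 2035.
March 2035 — 1st Saturday is Mar 3 2035.
April 2035 — 1st Saturday is Apr 7 2035.
May 2035 — 1st Saturday is May 5 2035.
June 2035 — 1st Saturday is Jun 2 2035.

Jun 2 2035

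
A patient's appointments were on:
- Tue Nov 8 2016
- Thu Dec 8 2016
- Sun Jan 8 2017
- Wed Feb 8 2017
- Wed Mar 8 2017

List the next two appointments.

The day-of-month is always 8 (30, 31, 31, 28 days between events).
So this recurs on the 8th of each month.
April 2017: Sat Apr 8 2017.
May 2017: Mon May 8 2017.

Sat Apr 8 2017, Mon May 8 2017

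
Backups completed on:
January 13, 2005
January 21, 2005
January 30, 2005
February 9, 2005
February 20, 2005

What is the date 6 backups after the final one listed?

May 18, 2005

Gaps: 8, 9, 10, 11 days — each gap is 1 larger than the previous one.
Next gap: 12 days. February 20, 2005 + 12 days = March 4, 2005.
Next gap: 13 days. March 4, 2005 + 13 days = March 17, 2005.
Next gap: 14 days. March 17, 2005 + 14 days = March 31, 2005.
Next gap: 15 days. March 31, 2005 + 15 days = April 15, 2005.
Next gap: 16 days. April 15, 2005 + 16 days = May 1, 2005.
Next gap: 17 days. May 1, 2005 + 17 days = May 18, 2005.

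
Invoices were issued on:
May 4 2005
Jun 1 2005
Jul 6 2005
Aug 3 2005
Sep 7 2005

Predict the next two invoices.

All dates are Wednesdays, 28, 35, 28, 35 days apart.
Specifically, the 1st Wednesday of each month.
October 2005 — 1st Wednesday is Oct 5 2005.
1st Wednesday of November 2005: Nov 2 2005.

Oct 5 2005, Nov 2 2005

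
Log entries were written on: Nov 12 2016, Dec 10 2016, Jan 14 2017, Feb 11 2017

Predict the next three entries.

All dates are Saturdays, 28, 35, 28 days apart.
Specifically, the 2nd Saturday of each month.
March 2017 — 2nd Saturday is Mar 11 2017.
April 2017 — 2nd Saturday is Apr 8 2017.
2nd Saturday of May 2017: May 13 2017.

Mar 11 2017, Apr 8 2017, May 13 2017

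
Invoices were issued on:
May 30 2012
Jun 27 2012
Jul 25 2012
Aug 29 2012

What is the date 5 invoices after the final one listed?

Jan 30 2013

These are Wednesdays with 28, 28, 35-day gaps.
Each is the final Wednesday of its month — May 30 2012 is past the 28th, so '4th Wednesday' doesn't fit.
Last Wednesday of September 2012: Sep 26 2012.
October 2012 ends with Wednesday Oct 31 2012.
Last Wednesday of November 2012: Nov 28 2012.
December 2012 ends with Wednesday Dec 26 2012.
January 2013 ends with Wednesday Jan 30 2013.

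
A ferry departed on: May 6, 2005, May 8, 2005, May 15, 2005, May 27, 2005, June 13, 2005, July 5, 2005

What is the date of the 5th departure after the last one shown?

Intervals are 2, 7, 12, 17, 22 days — an arithmetic progression with common difference 5.
Next gap: 27 days. July 5, 2005 + 27 days = August 1, 2005.
Next gap: 32 days. August 1, 2005 + 32 days = September 2, 2005.
Next gap: 37 days. September 2, 2005 + 37 days = October 9, 2005.
Next gap: 42 days. October 9, 2005 + 42 days = November 20, 2005.
Next gap: 47 days. November 20, 2005 + 47 days = January 6, 2006.

January 6, 2006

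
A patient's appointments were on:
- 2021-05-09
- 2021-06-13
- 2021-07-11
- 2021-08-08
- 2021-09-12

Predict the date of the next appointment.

All dates are Sundays, 35, 28, 28, 35 days apart.
Specifically, the 2nd Sunday of each month.
October 2021 — 2nd Sunday is 2021-10-10.

2021-10-10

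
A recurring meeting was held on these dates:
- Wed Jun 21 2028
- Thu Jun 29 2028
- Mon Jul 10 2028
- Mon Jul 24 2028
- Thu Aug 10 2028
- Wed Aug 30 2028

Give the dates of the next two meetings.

The spacing grows by 3 each time: 8, 11, 14, 17, 20 days.
Next gap: 23 days. Wed Aug 30 2028 + 23 days = Fri Sep 22 2028.
Next gap: 26 days. Fri Sep 22 2028 + 26 days = Wed Oct 18 2028.

Fri Sep 22 2028, Wed Oct 18 2028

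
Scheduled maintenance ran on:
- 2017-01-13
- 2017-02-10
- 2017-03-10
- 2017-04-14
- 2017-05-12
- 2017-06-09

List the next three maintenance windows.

All dates are Fridays, 28, 28, 35, 28, 28 days apart.
Specifically, the 2nd Friday of each month.
July 2017 — 2nd Friday is 2017-07-14.
August 2017 — 2nd Friday is 2017-08-11.
September 2017 — 2nd Friday is 2017-09-08.

2017-07-14, 2017-08-11, 2017-09-08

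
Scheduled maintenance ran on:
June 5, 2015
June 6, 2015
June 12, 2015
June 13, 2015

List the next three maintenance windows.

The gap pattern 1, 6, 1 repeats every 2 events.
These are the Fridays and Saturdays of each week.
The following Friday is June 19, 2015.
Next Saturday: June 20, 2015.
The following Friday is June 26, 2015.

June 19, 2015; June 20, 2015; June 26, 2015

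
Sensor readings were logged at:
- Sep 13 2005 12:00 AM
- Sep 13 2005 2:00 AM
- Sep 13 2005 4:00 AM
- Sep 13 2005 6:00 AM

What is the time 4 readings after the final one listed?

Sep 13 2005 2:00 PM

Spacing: 2, 2, 2 h — constant 2 h.
Sep 13 2005 6:00 AM + 2 h = Sep 13 2005 8:00 AM.
Sep 13 2005 8:00 AM + 2 h = Sep 13 2005 10:00 AM.
Sep 13 2005 10:00 AM + 2 h = Sep 13 2005 12:00 PM.
Sep 13 2005 12:00 PM + 2 h = Sep 13 2005 2:00 PM.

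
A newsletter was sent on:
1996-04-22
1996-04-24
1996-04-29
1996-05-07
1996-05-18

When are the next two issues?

1996-06-01, 1996-06-18

Intervals are 2, 5, 8, 11 days — an arithmetic progression with common difference 3.
Next gap: 14 days. 1996-05-18 + 14 days = 1996-06-01.
Next gap: 17 days. 1996-06-01 + 17 days = 1996-06-18.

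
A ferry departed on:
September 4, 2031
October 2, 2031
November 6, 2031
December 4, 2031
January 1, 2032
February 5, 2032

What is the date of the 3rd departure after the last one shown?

All dates are Thursdays, 28, 35, 28, 28, 35 days apart.
Specifically, the 1st Thursday of each month.
1st Thursday of March 2032: March 4, 2032.
1st Thursday of April 2032: April 1, 2032.
1st Thursday of May 2032: May 6, 2032.

May 6, 2032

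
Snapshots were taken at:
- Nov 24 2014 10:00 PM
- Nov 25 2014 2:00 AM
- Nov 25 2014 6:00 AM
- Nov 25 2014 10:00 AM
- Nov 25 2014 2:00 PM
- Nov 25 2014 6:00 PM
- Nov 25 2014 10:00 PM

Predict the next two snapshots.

Nov 26 2014 2:00 AM, Nov 26 2014 6:00 AM

The interval is a steady 4 hours (4, 4, 4, 4, 4, 4).
Nov 25 2014 10:00 PM + 4 h = Nov 26 2014 2:00 AM.
Nov 26 2014 2:00 AM + 4 h = Nov 26 2014 6:00 AM.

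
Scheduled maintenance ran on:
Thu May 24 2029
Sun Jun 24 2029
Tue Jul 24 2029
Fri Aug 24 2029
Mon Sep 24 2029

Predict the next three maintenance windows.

Wed Oct 24 2029, Sat Nov 24 2029, Mon Dec 24 2029

The day-of-month is always 24 (31, 30, 31, 31 days between events).
So this recurs on the 24th of each month.
October 2029: Wed Oct 24 2029.
Next: November 2029 → Sat Nov 24 2029.
December 2029: Mon Dec 24 2029.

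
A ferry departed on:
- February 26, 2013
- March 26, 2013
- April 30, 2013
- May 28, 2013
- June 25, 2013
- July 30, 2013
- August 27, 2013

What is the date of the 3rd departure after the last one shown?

These are Tuesdays with 28, 35, 28, 28, 35, 28-day gaps.
Each is the final Tuesday of its month — April 30, 2013 is past the 28th, so '4th Tuesday' doesn't fit.
Last Tuesday of September 2013: September 24, 2013.
Last Tuesday of October 2013: October 29, 2013.
November 2013 ends with Tuesday November 26, 2013.

November 26, 2013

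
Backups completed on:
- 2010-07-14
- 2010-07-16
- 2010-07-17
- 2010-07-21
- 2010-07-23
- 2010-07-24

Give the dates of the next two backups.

2010-07-28, 2010-07-30

Every event lands on a Wednesday or Friday or Saturday (gaps cycle 2, 1, 4, 2, 1).
So the schedule is: every Wednesday, Friday and Saturday.
The following Wednesday is 2010-07-28.
The following Friday is 2010-07-30.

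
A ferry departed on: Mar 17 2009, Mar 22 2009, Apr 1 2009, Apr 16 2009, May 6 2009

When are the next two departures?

Gaps: 5, 10, 15, 20 days — each gap is 5 larger than the previous one.
Next gap: 25 days. May 6 2009 + 25 days = May 31 2009.
Next gap: 30 days. May 31 2009 + 30 days = Jun 30 2009.

May 31 2009, Jun 30 2009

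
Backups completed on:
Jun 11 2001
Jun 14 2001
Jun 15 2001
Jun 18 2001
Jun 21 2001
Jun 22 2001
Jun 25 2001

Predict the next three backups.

Jun 28 2001, Jun 29 2001, Jul 2 2001

The gap pattern 3, 1, 3, 3, 1, 3 repeats every 3 events.
These are the Mondays, Thursdays and Fridays of each week.
The following Thursday is Jun 28 2001.
The following Friday is Jun 29 2001.
The following Monday is Jul 2 2001.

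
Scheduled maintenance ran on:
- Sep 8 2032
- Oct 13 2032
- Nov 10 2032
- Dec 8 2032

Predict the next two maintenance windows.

Jan 12 2033, Feb 9 2033

Gaps: 35, 28, 28 days — a mix of 28 and 35. Every date is a Wednesday.
Each is the 2nd Wednesday of its month.
January 2033 — 2nd Wednesday is Jan 12 2033.
February 2033 — 2nd Wednesday is Feb 9 2033.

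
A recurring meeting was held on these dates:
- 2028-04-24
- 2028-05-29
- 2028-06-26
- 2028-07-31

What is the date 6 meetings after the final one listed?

2029-01-29

All Mondays; the gaps (35, 28, 35) vary with month length.
This is the last Monday of each month.
August 2028 ends with Monday 2028-08-28.
September 2028 ends with Monday 2028-09-25.
October 2028 ends with Monday 2028-10-30.
November 2028 ends with Monday 2028-11-27.
Last Monday of December 2028: 2028-12-25.
Last Monday of January 2029: 2029-01-29.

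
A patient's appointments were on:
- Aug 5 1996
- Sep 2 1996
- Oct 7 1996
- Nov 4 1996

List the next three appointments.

Dec 2 1996, Jan 6 1997, Feb 3 1997

These are Mondays at 28- or 35-day spacing (28, 35, 28).
The pattern: 1st Monday of the month.
1st Monday of December 1996: Dec 2 1996.
1st Monday of January 1997: Jan 6 1997.
February 1997 — 1st Monday is Feb 3 1997.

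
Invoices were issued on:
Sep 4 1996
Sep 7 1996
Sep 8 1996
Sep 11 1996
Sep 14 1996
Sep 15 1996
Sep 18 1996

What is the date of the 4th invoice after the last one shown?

Every event lands on a Wednesday or Saturday or Sunday (gaps cycle 3, 1, 3, 3, 1, 3).
So the schedule is: every Wednesday, Saturday and Sunday.
The following Saturday is Sep 21 1996.
The following Sunday is Sep 22 1996.
The following Wednesday is Sep 25 1996.
Next Saturday: Sep 28 1996.

Sep 28 1996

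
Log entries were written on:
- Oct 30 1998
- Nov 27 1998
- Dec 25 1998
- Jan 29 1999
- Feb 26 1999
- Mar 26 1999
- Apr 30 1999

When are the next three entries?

Every date is a Friday; gaps 28, 28, 35, 28, 28, 35 days.
Each is the last Friday of its month (at least one falls on the 29th or later, ruling out '4th Friday').
Last Friday of May 1999: May 28 1999.
Last Friday of June 1999: Jun 25 1999.
Last Friday of July 1999: Jul 30 1999.

May 28 1999, Jun 25 1999, Jul 30 1999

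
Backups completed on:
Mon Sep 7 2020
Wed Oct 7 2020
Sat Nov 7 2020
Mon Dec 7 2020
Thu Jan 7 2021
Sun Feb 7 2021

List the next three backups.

Gaps: 30, 31, 30, 31, 31 days — not constant. Every event is on the 7th of the month.
Pattern: the 7th of each month.
Next: March 2021 → Sun Mar 7 2021.
Next: April 2021 → Wed Apr 7 2021.
May 2021: Fri May 7 2021.

Sun Mar 7 2021, Wed Apr 7 2021, Fri May 7 2021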